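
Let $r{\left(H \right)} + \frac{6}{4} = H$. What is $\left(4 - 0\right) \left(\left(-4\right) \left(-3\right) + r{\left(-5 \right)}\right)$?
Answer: $22$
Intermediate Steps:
$r{\left(H \right)} = - \frac{3}{2} + H$
$\left(4 - 0\right) \left(\left(-4\right) \left(-3\right) + r{\left(-5 \right)}\right) = \left(4 - 0\right) \left(\left(-4\right) \left(-3\right) - \frac{13}{2}\right) = \left(4 + 0\right) \left(12 - \frac{13}{2}\right) = 4 \cdot \frac{11}{2} = 22$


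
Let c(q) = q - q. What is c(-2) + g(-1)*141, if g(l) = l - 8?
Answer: -1269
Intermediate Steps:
g(l) = -8 + l
c(q) = 0
c(-2) + g(-1)*141 = 0 + (-8 - 1)*141 = 0 - 9*141 = 0 - 1269 = -1269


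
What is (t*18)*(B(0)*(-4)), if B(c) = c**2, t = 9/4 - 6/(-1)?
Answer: 0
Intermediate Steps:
t = 33/4 (t = 9*(1/4) - 6*(-1) = 9/4 + 6 = 33/4 ≈ 8.2500)
(t*18)*(B(0)*(-4)) = ((33/4)*18)*(0**2*(-4)) = 297*(0*(-4))/2 = (297/2)*0 = 0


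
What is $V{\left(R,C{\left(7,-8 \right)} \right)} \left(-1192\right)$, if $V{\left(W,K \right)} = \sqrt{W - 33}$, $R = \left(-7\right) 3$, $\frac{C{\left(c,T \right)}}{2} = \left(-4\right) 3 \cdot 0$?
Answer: $- 3576 i \sqrt{6} \approx - 8759.4 i$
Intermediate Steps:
$C{\left(c,T \right)} = 0$ ($C{\left(c,T \right)} = 2 \left(-4\right) 3 \cdot 0 = 2 \left(\left(-12\right) 0\right) = 2 \cdot 0 = 0$)
$R = -21$
$V{\left(W,K \right)} = \sqrt{-33 + W}$
$V{\left(R,C{\left(7,-8 \right)} \right)} \left(-1192\right) = \sqrt{-33 - 21} \left(-1192\right) = \sqrt{-54} \left(-1192\right) = 3 i \sqrt{6} \left(-1192\right) = - 3576 i \sqrt{6}$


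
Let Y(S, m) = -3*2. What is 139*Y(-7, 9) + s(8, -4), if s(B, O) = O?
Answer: -838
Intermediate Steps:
Y(S, m) = -6
139*Y(-7, 9) + s(8, -4) = 139*(-6) - 4 = -834 - 4 = -838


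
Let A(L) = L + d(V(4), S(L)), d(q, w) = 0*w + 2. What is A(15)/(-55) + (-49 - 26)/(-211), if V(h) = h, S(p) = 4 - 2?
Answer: 538/11605 ≈ 0.046359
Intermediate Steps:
S(p) = 2
d(q, w) = 2 (d(q, w) = 0 + 2 = 2)
A(L) = 2 + L (A(L) = L + 2 = 2 + L)
A(15)/(-55) + (-49 - 26)/(-211) = (2 + 15)/(-55) + (-49 - 26)/(-211) = 17*(-1/55) - 75*(-1/211) = -17/55 + 75/211 = 538/11605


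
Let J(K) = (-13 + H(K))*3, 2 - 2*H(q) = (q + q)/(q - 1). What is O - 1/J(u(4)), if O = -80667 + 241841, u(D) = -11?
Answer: 24981974/155 ≈ 1.6117e+5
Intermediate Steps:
H(q) = 1 - q/(-1 + q) (H(q) = 1 - (q + q)/(2*(q - 1)) = 1 - 2*q/(2*(-1 + q)) = 1 - q/(-1 + q))
J(K) = -39 - 3/(-1 + K) (J(K) = (-13 - 1/(-1 + K))*3 = -39 - 3/(-1 + K))
O = 161174
O - 1/J(u(4)) = 161174 - 1/(3*(12 - 13*(-11))/(-1 - 11)) = 161174 - 1/(3*(12 + 143)/(-12)) = 161174 - 1/(3*(-1/12)*155) = 161174 - 1/(-155/4) = 161174 - 1*(-4/155) = 161174 + 4/155 = 24981974/155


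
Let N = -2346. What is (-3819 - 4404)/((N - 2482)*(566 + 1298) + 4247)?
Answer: 8223/8995145 ≈ 0.00091416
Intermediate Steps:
(-3819 - 4404)/((N - 2482)*(566 + 1298) + 4247) = (-3819 - 4404)/((-2346 - 2482)*(566 + 1298) + 4247) = -8223/(-4828*1864 + 4247) = -8223/(-8999392 + 4247) = -8223/(-8995145) = -8223*(-1/8995145) = 8223/8995145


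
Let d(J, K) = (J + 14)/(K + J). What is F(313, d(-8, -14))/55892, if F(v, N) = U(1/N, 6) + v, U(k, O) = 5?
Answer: 159/27946 ≈ 0.0056895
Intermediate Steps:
d(J, K) = (14 + J)/(J + K)
F(v, N) = 5 + v
F(313, d(-8, -14))/55892 = (5 + 313)/55892 = 318*(1/55892) = 159/27946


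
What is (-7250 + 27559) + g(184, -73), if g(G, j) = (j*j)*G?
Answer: 1000845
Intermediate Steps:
g(G, j) = G*j² (g(G, j) = j²*G = G*j²)
(-7250 + 27559) + g(184, -73) = (-7250 + 27559) + 184*(-73)² = 20309 + 184*5329 = 20309 + 980536 = 1000845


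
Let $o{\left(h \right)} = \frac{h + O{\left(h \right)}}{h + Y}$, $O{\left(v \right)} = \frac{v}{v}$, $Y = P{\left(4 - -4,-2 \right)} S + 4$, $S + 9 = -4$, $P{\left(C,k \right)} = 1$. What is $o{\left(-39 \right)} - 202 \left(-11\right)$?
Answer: $\frac{53347}{24} \approx 2222.8$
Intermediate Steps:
$S = -13$ ($S = -9 - 4 = -13$)
$Y = -9$ ($Y = 1 \left(-13\right) + 4 = -13 + 4 = -9$)
$O{\left(v \right)} = 1$
$o{\left(h \right)} = \frac{1 + h}{-9 + h}$ ($o{\left(h \right)} = \frac{h + 1}{h - 9} = \frac{1 + h}{-9 + h}$)
$o{\left(-39 \right)} - 202 \left(-11\right) = \frac{1 - 39}{-9 - 39} - 202 \left(-11\right) = \frac{1}{-48} \left(-38\right) - -2222 = \left(- \frac{1}{48}\right) \left(-38\right) + 2222 = \frac{19}{24} + 2222 = \frac{53347}{24}$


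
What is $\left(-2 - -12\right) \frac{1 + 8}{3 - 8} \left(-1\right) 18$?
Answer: $324$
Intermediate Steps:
$\left(-2 - -12\right) \frac{1 + 8}{3 - 8} \left(-1\right) 18 = \left(-2 + 12\right) \frac{9}{-5} \left(-1\right) 18 = 10 \cdot 9 \left(- \frac{1}{5}\right) \left(-1\right) 18 = 10 \left(- \frac{9}{5}\right) \left(-1\right) 18 = 10 \cdot \frac{9}{5} \cdot 18 = 10 \cdot \frac{162}{5} = 324$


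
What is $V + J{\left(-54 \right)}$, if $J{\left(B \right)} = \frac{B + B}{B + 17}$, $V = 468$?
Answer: $\frac{17424}{37} \approx 470.92$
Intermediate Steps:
$J{\left(B \right)} = \frac{2 B}{17 + B}$
$V + J{\left(-54 \right)} = 468 + 2 \left(-54\right) \frac{1}{17 - 54} = 468 + 2 \left(-54\right) \frac{1}{-37} = 468 + 2 \left(-54\right) \left(- \frac{1}{37}\right) = 468 + \frac{108}{37} = \frac{17424}{37}$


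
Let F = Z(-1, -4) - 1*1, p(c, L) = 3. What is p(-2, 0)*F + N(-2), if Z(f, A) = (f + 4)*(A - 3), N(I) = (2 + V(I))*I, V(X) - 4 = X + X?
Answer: -70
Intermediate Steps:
V(X) = 4 + 2*X (V(X) = 4 + (X + X) = 4 + 2*X)
N(I) = I*(6 + 2*I) (N(I) = (2 + (4 + 2*I))*I = (6 + 2*I)*I = I*(6 + 2*I))
Z(f, A) = (-3 + A)*(4 + f) (Z(f, A) = (4 + f)*(-3 + A) = (-3 + A)*(4 + f))
F = -22 (F = (-12 - 3*(-1) + 4*(-4) - 4*(-1)) - 1*1 = (-12 + 3 - 16 + 4) - 1 = -21 - 1 = -22)
p(-2, 0)*F + N(-2) = 3*(-22) + 2*(-2)*(3 - 2) = -66 + 2*(-2)*1 = -66 - 4 = -70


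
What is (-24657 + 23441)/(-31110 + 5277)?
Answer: 1216/25833 ≈ 0.047072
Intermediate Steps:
(-24657 + 23441)/(-31110 + 5277) = -1216/(-25833) = -1216*(-1/25833) = 1216/25833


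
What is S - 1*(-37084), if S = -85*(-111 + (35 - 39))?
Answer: 46859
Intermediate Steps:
S = 9775 (S = -85*(-111 - 4) = -85*(-115) = 9775)
S - 1*(-37084) = 9775 - 1*(-37084) = 9775 + 37084 = 46859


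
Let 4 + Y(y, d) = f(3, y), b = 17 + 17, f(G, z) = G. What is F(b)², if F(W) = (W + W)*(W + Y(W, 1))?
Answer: 5035536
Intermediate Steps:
b = 34
Y(y, d) = -1 (Y(y, d) = -4 + 3 = -1)
F(W) = 2*W*(-1 + W) (F(W) = (W + W)*(W - 1) = (2*W)*(-1 + W) = 2*W*(-1 + W))
F(b)² = (2*34*(-1 + 34))² = (2*34*33)² = 2244² = 5035536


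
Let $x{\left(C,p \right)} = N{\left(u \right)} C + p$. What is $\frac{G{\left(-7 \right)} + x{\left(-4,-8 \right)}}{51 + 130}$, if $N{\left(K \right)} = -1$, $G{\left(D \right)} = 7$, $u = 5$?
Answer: $\frac{3}{181} \approx 0.016575$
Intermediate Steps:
$x{\left(C,p \right)} = p - C$ ($x{\left(C,p \right)} = - C + p = p - C$)
$\frac{G{\left(-7 \right)} + x{\left(-4,-8 \right)}}{51 + 130} = \frac{7 - 4}{51 + 130} = \frac{7 + \left(-8 + 4\right)}{181} = \left(7 - 4\right) \frac{1}{181} = 3 \cdot \frac{1}{181} = \frac{3}{181}$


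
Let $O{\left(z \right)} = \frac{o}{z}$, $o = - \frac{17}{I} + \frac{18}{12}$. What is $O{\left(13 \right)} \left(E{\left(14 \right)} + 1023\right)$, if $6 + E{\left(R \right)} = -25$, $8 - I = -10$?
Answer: $\frac{4960}{117} \approx 42.393$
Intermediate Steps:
$I = 18$ ($I = 8 - -10 = 8 + 10 = 18$)
$E{\left(R \right)} = -31$ ($E{\left(R \right)} = -6 - 25 = -31$)
$o = \frac{5}{9}$ ($o = - \frac{17}{18} + \frac{18}{12} = \left(-17\right) \frac{1}{18} + 18 \cdot \frac{1}{12} = - \frac{17}{18} + \frac{3}{2} = \frac{5}{9} \approx 0.55556$)
$O{\left(z \right)} = \frac{5}{9 z}$
$O{\left(13 \right)} \left(E{\left(14 \right)} + 1023\right) = \frac{5}{9 \cdot 13} \left(-31 + 1023\right) = \frac{5}{9} \cdot \frac{1}{13} \cdot 992 = \frac{5}{117} \cdot 992 = \frac{4960}{117}$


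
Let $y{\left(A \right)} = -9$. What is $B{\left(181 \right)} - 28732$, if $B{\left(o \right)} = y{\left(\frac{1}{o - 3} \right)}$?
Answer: $-28741$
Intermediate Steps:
$B{\left(o \right)} = -9$
$B{\left(181 \right)} - 28732 = -9 - 28732 = -28741$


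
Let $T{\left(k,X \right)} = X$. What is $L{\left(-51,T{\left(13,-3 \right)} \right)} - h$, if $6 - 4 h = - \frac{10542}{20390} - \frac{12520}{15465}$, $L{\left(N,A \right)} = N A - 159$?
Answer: $- \frac{987825533}{126132540} \approx -7.8316$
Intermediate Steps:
$L{\left(N,A \right)} = -159 + A N$ ($L{\left(N,A \right)} = A N - 159 = -159 + A N$)
$h = \frac{231030293}{126132540}$ ($h = \frac{3}{2} - \frac{- \frac{10542}{20390} - \frac{12520}{15465}}{4} = \frac{3}{2} - \frac{\left(-10542\right) \frac{1}{20390} - \frac{2504}{3093}}{4} = \frac{3}{2} - \frac{- \frac{5271}{10195} - \frac{2504}{3093}}{4} = \frac{3}{2} - - \frac{41831483}{126132540} = \frac{3}{2} + \frac{41831483}{126132540} = \frac{231030293}{126132540} \approx 1.8316$)
$L{\left(-51,T{\left(13,-3 \right)} \right)} - h = \left(-159 - -153\right) - \frac{231030293}{126132540} = \left(-159 + 153\right) - \frac{231030293}{126132540} = -6 - \frac{231030293}{126132540} = - \frac{987825533}{126132540}$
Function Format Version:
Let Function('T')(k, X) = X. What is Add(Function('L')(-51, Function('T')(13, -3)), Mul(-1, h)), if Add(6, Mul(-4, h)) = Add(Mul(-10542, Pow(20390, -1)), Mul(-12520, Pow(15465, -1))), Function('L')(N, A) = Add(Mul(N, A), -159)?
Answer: Rational(-987825533, 126132540) ≈ -7.8316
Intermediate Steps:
Function('L')(N, A) = Add(-159, Mul(A, N)) (Function('L')(N, A) = Add(Mul(A, N), -159) = Add(-159, Mul(A, N)))
h = Rational(231030293, 126132540) (h = Add(Rational(3, 2), Mul(Rational(-1, 4), Add(Mul(-10542, Pow(20390, -1)), Mul(-12520, Pow(15465, -1))))) = Add(Rational(3, 2), Mul(Rational(-1, 4), Add(Mul(-10542, Rational(1, 20390)), Mul(-12520, Rational(1, 15465))))) = Add(Rational(3, 2), Mul(Rational(-1, 4), Add(Rational(-5271, 10195), Rational(-2504, 3093)))) = Add(Rational(3, 2), Mul(Rational(-1, 4), Rational(-41831483, 31533135))) = Add(Rational(3, 2), Rational(41831483, 126132540)) = Rational(231030293, 126132540) ≈ 1.8316)
Add(Function('L')(-51, Function('T')(13, -3)), Mul(-1, h)) = Add(Add(-159, Mul(-3, -51)), Mul(-1, Rational(231030293, 126132540))) = Add(Add(-159, 153), Rational(-231030293, 126132540)) = Add(-6, Rational(-231030293, 126132540)) = Rational(-987825533, 126132540)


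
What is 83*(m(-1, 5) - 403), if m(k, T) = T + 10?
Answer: -32204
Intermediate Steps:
m(k, T) = 10 + T
83*(m(-1, 5) - 403) = 83*((10 + 5) - 403) = 83*(15 - 403) = 83*(-388) = -32204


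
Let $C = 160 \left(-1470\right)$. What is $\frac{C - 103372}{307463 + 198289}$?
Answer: $- \frac{6511}{9726} \approx -0.66944$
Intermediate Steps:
$C = -235200$
$\frac{C - 103372}{307463 + 198289} = \frac{-235200 - 103372}{307463 + 198289} = - \frac{338572}{505752} = \left(-338572\right) \frac{1}{505752} = - \frac{6511}{9726}$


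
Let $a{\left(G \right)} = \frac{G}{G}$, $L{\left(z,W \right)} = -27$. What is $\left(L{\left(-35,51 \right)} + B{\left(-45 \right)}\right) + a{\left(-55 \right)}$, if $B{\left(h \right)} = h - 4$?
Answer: $-75$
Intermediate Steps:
$B{\left(h \right)} = -4 + h$ ($B{\left(h \right)} = h - 4 = -4 + h$)
$a{\left(G \right)} = 1$
$\left(L{\left(-35,51 \right)} + B{\left(-45 \right)}\right) + a{\left(-55 \right)} = \left(-27 - 49\right) + 1 = -76 + 1 = -75$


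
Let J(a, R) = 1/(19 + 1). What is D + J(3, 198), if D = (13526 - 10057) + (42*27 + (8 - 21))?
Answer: 91801/20 ≈ 4590.0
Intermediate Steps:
J(a, R) = 1/20
D = 4590 (D = 3469 + (1134 - 13) = 3469 + 1121 = 4590)
D + J(3, 198) = 4590 + 1/20 = 91801/20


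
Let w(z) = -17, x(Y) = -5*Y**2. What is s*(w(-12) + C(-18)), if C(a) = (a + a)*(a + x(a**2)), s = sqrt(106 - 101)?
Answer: 18896311*sqrt(5) ≈ 4.2253e+7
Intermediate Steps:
s = sqrt(5) ≈ 2.2361
C(a) = 2*a*(a - 5*a**4) (C(a) = (a + a)*(a - 5*a**4) = (2*a)*(a - 5*a**4) = 2*a*(a - 5*a**4))
s*(w(-12) + C(-18)) = sqrt(5)*(-17 + (-18)**2*(2 - 10*(-18)**3)) = sqrt(5)*(-17 + 324*(2 - 10*(-5832))) = sqrt(5)*(-17 + 324*(2 + 58320)) = sqrt(5)*(-17 + 324*58322) = sqrt(5)*(-17 + 18896328) = sqrt(5)*18896311 = 18896311*sqrt(5)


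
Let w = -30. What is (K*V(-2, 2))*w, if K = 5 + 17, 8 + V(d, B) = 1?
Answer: 4620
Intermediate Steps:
V(d, B) = -7 (V(d, B) = -8 + 1 = -7)
K = 22
(K*V(-2, 2))*w = (22*(-7))*(-30) = -154*(-30) = 4620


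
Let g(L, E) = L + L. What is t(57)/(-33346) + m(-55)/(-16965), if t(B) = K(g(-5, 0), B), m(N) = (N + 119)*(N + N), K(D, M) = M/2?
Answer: 93708935/226285956 ≈ 0.41412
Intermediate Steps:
g(L, E) = 2*L
K(D, M) = M/2 (K(D, M) = M*(½) = M/2)
m(N) = 2*N*(119 + N) (m(N) = (119 + N)*(2*N) = 2*N*(119 + N))
t(B) = B/2
t(57)/(-33346) + m(-55)/(-16965) = ((½)*57)/(-33346) + (2*(-55)*(119 - 55))/(-16965) = (57/2)*(-1/33346) + (2*(-55)*64)*(-1/16965) = -57/66692 - 7040*(-1/16965) = -57/66692 + 1408/3393 = 93708935/226285956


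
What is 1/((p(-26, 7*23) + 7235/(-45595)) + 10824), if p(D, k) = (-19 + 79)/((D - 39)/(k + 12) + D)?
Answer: 13869999/150095116549 ≈ 9.2408e-5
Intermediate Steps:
p(D, k) = 60/(D + (-39 + D)/(12 + k)) (p(D, k) = 60/((-39 + D)/(12 + k) + D) = 60/(D + (-39 + D)/(12 + k)))
1/((p(-26, 7*23) + 7235/(-45595)) + 10824) = 1/((60*(12 + 7*23)/(-39 + 13*(-26) - 182*23) + 7235/(-45595)) + 10824) = 1/((60*(12 + 161)/(-39 - 338 - 26*161) + 7235*(-1/45595)) + 10824) = 1/((60*173/(-39 - 338 - 4186) - 1447/9119) + 10824) = 1/((60*173/(-4563) - 1447/9119) + 10824) = 1/((60*(-1/4563)*173 - 1447/9119) + 10824) = 1/((-3460/1521 - 1447/9119) + 10824) = 1/(-33752627/13869999 + 10824) = 1/(150095116549/13869999) = 13869999/150095116549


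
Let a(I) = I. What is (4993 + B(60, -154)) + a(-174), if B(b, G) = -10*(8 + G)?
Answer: 6279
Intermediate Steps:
B(b, G) = -80 - 10*G
(4993 + B(60, -154)) + a(-174) = (4993 + (-80 - 10*(-154))) - 174 = (4993 + (-80 + 1540)) - 174 = (4993 + 1460) - 174 = 6453 - 174 = 6279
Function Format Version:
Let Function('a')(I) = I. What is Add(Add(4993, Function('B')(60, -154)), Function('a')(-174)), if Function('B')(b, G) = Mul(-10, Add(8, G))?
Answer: 6279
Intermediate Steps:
Function('B')(b, G) = Add(-80, Mul(-10, G))
Add(Add(4993, Function('B')(60, -154)), Function('a')(-174)) = Add(Add(4993, Add(-80, Mul(-10, -154))), -174) = Add(Add(4993, Add(-80, 1540)), -174) = Add(Add(4993, 1460), -174) = Add(6453, -174) = 6279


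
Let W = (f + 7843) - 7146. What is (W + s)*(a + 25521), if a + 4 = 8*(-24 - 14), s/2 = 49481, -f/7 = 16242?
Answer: -353864455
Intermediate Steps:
f = -113694 (f = -7*16242 = -113694)
s = 98962 (s = 2*49481 = 98962)
W = -112997 (W = (-113694 + 7843) - 7146 = -105851 - 7146 = -112997)
a = -308 (a = -4 + 8*(-24 - 14) = -4 + 8*(-38) = -4 - 304 = -308)
(W + s)*(a + 25521) = (-112997 + 98962)*(-308 + 25521) = -14035*25213 = -353864455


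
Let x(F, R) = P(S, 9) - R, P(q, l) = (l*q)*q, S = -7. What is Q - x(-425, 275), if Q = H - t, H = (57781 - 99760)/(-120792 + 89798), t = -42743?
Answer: 1319673517/30994 ≈ 42578.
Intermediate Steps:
P(q, l) = l*q**2
H = 41979/30994 (H = -41979/(-30994) = -41979*(-1/30994) = 41979/30994 ≈ 1.3544)
x(F, R) = 441 - R (x(F, R) = 9*(-7)**2 - R = 9*49 - R = 441 - R)
Q = 1324818521/30994 (Q = 41979/30994 - 1*(-42743) = 41979/30994 + 42743 = 1324818521/30994 ≈ 42744.)
Q - x(-425, 275) = 1324818521/30994 - (441 - 1*275) = 1324818521/30994 - (441 - 275) = 1324818521/30994 - 1*166 = 1324818521/30994 - 166 = 1319673517/30994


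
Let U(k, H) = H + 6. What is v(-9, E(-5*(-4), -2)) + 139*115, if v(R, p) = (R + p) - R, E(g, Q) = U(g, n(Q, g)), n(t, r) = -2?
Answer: 15989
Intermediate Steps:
U(k, H) = 6 + H
E(g, Q) = 4 (E(g, Q) = 6 - 2 = 4)
v(R, p) = p
v(-9, E(-5*(-4), -2)) + 139*115 = 4 + 139*115 = 4 + 15985 = 15989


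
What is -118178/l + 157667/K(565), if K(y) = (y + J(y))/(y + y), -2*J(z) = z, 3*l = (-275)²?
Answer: 47693912966/75625 ≈ 6.3066e+5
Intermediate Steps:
l = 75625/3 (l = (⅓)*(-275)² = (⅓)*75625 = 75625/3 ≈ 25208.)
J(z) = -z/2
K(y) = ¼ (K(y) = (y - y/2)/(y + y) = (y/2)/((2*y)) = (y/2)*(1/(2*y)) = ¼)
-118178/l + 157667/K(565) = -118178/75625/3 + 157667/(¼) = -118178*3/75625 + 157667*4 = -354534/75625 + 630668 = 47693912966/75625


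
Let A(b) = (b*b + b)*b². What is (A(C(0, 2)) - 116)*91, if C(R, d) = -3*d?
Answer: 87724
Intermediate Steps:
A(b) = b²*(b + b²) (A(b) = (b² + b)*b² = (b + b²)*b² = b²*(b + b²))
(A(C(0, 2)) - 116)*91 = ((-3*2)³*(1 - 3*2) - 116)*91 = ((-6)³*(1 - 6) - 116)*91 = (-216*(-5) - 116)*91 = (1080 - 116)*91 = 964*91 = 87724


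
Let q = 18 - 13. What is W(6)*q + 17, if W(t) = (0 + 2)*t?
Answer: 77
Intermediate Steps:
q = 5
W(t) = 2*t
W(6)*q + 17 = (2*6)*5 + 17 = 12*5 + 17 = 60 + 17 = 77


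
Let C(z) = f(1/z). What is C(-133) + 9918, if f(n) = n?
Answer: 1319093/133 ≈ 9918.0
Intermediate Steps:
C(z) = 1/z
C(-133) + 9918 = 1/(-133) + 9918 = -1/133 + 9918 = 1319093/133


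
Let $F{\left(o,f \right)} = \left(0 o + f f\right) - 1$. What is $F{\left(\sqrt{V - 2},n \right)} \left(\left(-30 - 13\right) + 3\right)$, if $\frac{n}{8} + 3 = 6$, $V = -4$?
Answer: $-23000$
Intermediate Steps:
$n = 24$ ($n = -24 + 8 \cdot 6 = -24 + 48 = 24$)
$F{\left(o,f \right)} = -1 + f^{2}$ ($F{\left(o,f \right)} = \left(0 + f^{2}\right) - 1 = f^{2} - 1 = -1 + f^{2}$)
$F{\left(\sqrt{V - 2},n \right)} \left(\left(-30 - 13\right) + 3\right) = \left(-1 + 24^{2}\right) \left(\left(-30 - 13\right) + 3\right) = \left(-1 + 576\right) \left(-43 + 3\right) = 575 \left(-40\right) = -23000$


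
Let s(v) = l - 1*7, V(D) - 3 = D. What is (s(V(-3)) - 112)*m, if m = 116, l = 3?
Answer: -13456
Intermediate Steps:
V(D) = 3 + D
s(v) = -4 (s(v) = 3 - 1*7 = 3 - 7 = -4)
(s(V(-3)) - 112)*m = (-4 - 112)*116 = -116*116 = -13456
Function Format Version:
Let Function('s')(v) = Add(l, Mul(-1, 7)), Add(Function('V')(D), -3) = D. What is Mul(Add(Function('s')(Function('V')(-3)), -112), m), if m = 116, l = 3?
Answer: -13456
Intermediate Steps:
Function('V')(D) = Add(3, D)
Function('s')(v) = -4 (Function('s')(v) = Add(3, Mul(-1, 7)) = Add(3, -7) = -4)
Mul(Add(Function('s')(Function('V')(-3)), -112), m) = Mul(Add(-4, -112), 116) = Mul(-116, 116) = -13456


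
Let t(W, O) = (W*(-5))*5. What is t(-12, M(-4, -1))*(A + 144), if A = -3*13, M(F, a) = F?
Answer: 31500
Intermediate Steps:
t(W, O) = -25*W (t(W, O) = -5*W*5 = -25*W)
A = -39
t(-12, M(-4, -1))*(A + 144) = (-25*(-12))*(-39 + 144) = 300*105 = 31500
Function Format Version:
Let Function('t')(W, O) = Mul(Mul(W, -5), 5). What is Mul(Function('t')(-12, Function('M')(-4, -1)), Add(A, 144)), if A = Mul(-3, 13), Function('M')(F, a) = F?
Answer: 31500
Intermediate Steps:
Function('t')(W, O) = Mul(-25, W) (Function('t')(W, O) = Mul(Mul(-5, W), 5) = Mul(-25, W))
A = -39
Mul(Function('t')(-12, Function('M')(-4, -1)), Add(A, 144)) = Mul(Mul(-25, -12), Add(-39, 144)) = Mul(300, 105) = 31500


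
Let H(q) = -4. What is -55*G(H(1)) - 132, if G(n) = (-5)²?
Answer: -1507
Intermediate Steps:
G(n) = 25
-55*G(H(1)) - 132 = -55*25 - 132 = -1375 - 132 = -1507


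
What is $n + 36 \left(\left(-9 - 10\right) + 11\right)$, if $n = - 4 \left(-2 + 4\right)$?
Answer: $-296$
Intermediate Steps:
$n = -8$ ($n = \left(-4\right) 2 = -8$)
$n + 36 \left(\left(-9 - 10\right) + 11\right) = -8 + 36 \left(\left(-9 - 10\right) + 11\right) = -8 + 36 \left(-19 + 11\right) = -8 + 36 \left(-8\right) = -8 - 288 = -296$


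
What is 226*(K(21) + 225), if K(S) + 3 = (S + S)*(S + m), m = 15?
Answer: 391884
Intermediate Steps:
K(S) = -3 + 2*S*(15 + S) (K(S) = -3 + (S + S)*(S + 15) = -3 + (2*S)*(15 + S) = -3 + 2*S*(15 + S))
226*(K(21) + 225) = 226*((-3 + 2*21² + 30*21) + 225) = 226*((-3 + 2*441 + 630) + 225) = 226*((-3 + 882 + 630) + 225) = 226*(1509 + 225) = 226*1734 = 391884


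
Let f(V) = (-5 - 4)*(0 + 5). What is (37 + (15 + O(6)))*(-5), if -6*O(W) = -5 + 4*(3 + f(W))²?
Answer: 33695/6 ≈ 5615.8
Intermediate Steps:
f(V) = -45 (f(V) = -9*5 = -45)
O(W) = -7051/6 (O(W) = -(-5 + 4*(3 - 45)²)/6 = -(-5 + 4*(-42)²)/6 = -(-5 + 4*1764)/6 = -(-5 + 7056)/6 = -⅙*7051 = -7051/6)
(37 + (15 + O(6)))*(-5) = (37 + (15 - 7051/6))*(-5) = (37 - 6961/6)*(-5) = -6739/6*(-5) = 33695/6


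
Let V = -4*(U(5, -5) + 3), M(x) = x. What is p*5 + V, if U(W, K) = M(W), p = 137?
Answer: 653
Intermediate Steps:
U(W, K) = W
V = -32 (V = -4*(5 + 3) = -4*8 = -32)
p*5 + V = 137*5 - 32 = 685 - 32 = 653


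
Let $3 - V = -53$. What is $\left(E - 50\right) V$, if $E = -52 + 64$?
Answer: $-2128$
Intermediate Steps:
$V = 56$ ($V = 3 - -53 = 3 + 53 = 56$)
$E = 12$
$\left(E - 50\right) V = \left(12 - 50\right) 56 = \left(-38\right) 56 = -2128$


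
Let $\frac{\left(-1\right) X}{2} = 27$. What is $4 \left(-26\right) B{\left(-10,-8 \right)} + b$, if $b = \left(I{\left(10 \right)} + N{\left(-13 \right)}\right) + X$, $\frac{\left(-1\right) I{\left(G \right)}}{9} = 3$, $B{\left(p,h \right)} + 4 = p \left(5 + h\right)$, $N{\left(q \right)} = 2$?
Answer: $-2783$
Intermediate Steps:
$X = -54$ ($X = \left(-2\right) 27 = -54$)
$B{\left(p,h \right)} = -4 + p \left(5 + h\right)$
$I{\left(G \right)} = -27$ ($I{\left(G \right)} = \left(-9\right) 3 = -27$)
$b = -79$ ($b = \left(-27 + 2\right) - 54 = -25 - 54 = -79$)
$4 \left(-26\right) B{\left(-10,-8 \right)} + b = 4 \left(-26\right) \left(-4 + 5 \left(-10\right) - -80\right) - 79 = - 104 \left(-4 - 50 + 80\right) - 79 = \left(-104\right) 26 - 79 = -2704 - 79 = -2783$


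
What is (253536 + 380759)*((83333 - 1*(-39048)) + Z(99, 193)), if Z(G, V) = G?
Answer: 77688451600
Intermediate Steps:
(253536 + 380759)*((83333 - 1*(-39048)) + Z(99, 193)) = (253536 + 380759)*((83333 - 1*(-39048)) + 99) = 634295*((83333 + 39048) + 99) = 634295*(122381 + 99) = 634295*122480 = 77688451600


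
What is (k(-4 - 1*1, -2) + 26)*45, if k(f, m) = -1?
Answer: 1125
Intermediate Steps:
(k(-4 - 1*1, -2) + 26)*45 = (-1 + 26)*45 = 25*45 = 1125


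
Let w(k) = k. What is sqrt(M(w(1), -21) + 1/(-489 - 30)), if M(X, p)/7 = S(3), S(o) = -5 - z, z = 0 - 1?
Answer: I*sqrt(7542627)/519 ≈ 5.2917*I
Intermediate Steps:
z = -1
S(o) = -4 (S(o) = -5 - 1*(-1) = -5 + 1 = -4)
M(X, p) = -28 (M(X, p) = 7*(-4) = -28)
sqrt(M(w(1), -21) + 1/(-489 - 30)) = sqrt(-28 + 1/(-489 - 30)) = sqrt(-28 + 1/(-519)) = sqrt(-28 - 1/519) = sqrt(-14533/519) = I*sqrt(7542627)/519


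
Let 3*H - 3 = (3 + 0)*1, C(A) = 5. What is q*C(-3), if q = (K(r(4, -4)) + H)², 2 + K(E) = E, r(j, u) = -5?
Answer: 125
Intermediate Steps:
K(E) = -2 + E
H = 2 (H = 1 + ((3 + 0)*1)/3 = 1 + (3*1)/3 = 1 + (⅓)*3 = 1 + 1 = 2)
q = 25 (q = ((-2 - 5) + 2)² = (-7 + 2)² = (-5)² = 25)
q*C(-3) = 25*5 = 125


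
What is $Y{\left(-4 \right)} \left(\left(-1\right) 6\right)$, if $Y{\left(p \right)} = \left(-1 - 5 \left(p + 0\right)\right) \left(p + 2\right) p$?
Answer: $-912$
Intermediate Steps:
$Y{\left(p \right)} = p \left(-1 - 5 p\right) \left(2 + p\right)$ ($Y{\left(p \right)} = \left(-1 - 5 p\right) \left(2 + p\right) p = p \left(-1 - 5 p\right) \left(2 + p\right)$)
$Y{\left(-4 \right)} \left(\left(-1\right) 6\right) = \left(-1\right) \left(-4\right) \left(2 + 5 \left(-4\right)^{2} + 11 \left(-4\right)\right) \left(\left(-1\right) 6\right) = \left(-1\right) \left(-4\right) \left(2 + 5 \cdot 16 - 44\right) \left(-6\right) = \left(-1\right) \left(-4\right) \left(2 + 80 - 44\right) \left(-6\right) = \left(-1\right) \left(-4\right) 38 \left(-6\right) = 152 \left(-6\right) = -912$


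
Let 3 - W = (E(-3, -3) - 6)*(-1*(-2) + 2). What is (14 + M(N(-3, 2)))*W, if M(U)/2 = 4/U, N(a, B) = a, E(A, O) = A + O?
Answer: 578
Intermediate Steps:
W = 51 (W = 3 - ((-3 - 3) - 6)*(-1*(-2) + 2) = 3 - (-6 - 6)*(2 + 2) = 3 - (-12)*4 = 3 - 1*(-48) = 3 + 48 = 51)
M(U) = 8/U (M(U) = 2*(4/U) = 8/U)
(14 + M(N(-3, 2)))*W = (14 + 8/(-3))*51 = (14 + 8*(-1/3))*51 = (14 - 8/3)*51 = (34/3)*51 = 578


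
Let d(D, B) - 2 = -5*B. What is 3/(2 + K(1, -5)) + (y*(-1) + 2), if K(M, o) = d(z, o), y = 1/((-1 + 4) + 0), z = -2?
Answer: 154/87 ≈ 1.7701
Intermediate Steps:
d(D, B) = 2 - 5*B
y = 1/3 (y = 1/(3 + 0) = 1/3 ≈ 0.33333)
K(M, o) = 2 - 5*o
3/(2 + K(1, -5)) + (y*(-1) + 2) = 3/(2 + (2 - 5*(-5))) + ((1/3)*(-1) + 2) = 3/(2 + (2 + 25)) + (-1/3 + 2) = 3/(2 + 27) + 5/3 = 3/29 + 5/3 = 154/87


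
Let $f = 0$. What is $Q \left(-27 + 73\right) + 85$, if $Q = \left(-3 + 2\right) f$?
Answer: $85$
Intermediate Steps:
$Q = 0$ ($Q = \left(-3 + 2\right) 0 = \left(-1\right) 0 = 0$)
$Q \left(-27 + 73\right) + 85 = 0 \left(-27 + 73\right) + 85 = 0 \cdot 46 + 85 = 0 + 85 = 85$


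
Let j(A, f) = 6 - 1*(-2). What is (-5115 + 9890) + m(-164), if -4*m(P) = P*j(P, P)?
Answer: 5103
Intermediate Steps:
j(A, f) = 8 (j(A, f) = 6 + 2 = 8)
m(P) = -2*P (m(P) = -P*8/4 = -2*P)
(-5115 + 9890) + m(-164) = (-5115 + 9890) - 2*(-164) = 4775 + 328 = 5103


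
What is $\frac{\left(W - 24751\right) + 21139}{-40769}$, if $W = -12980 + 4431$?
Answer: $\frac{12161}{40769} \approx 0.29829$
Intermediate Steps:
$W = -8549$
$\frac{\left(W - 24751\right) + 21139}{-40769} = \frac{\left(-8549 - 24751\right) + 21139}{-40769} = \left(-33300 + 21139\right) \left(- \frac{1}{40769}\right) = \left(-12161\right) \left(- \frac{1}{40769}\right) = \frac{12161}{40769}$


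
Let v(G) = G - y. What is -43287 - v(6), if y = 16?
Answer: -43277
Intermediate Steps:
v(G) = -16 + G (v(G) = G - 1*16 = G - 16 = -16 + G)
-43287 - v(6) = -43287 - (-16 + 6) = -43287 - 1*(-10) = -43287 + 10 = -43277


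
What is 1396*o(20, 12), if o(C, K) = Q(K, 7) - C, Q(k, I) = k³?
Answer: 2384368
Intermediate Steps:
o(C, K) = K³ - C
1396*o(20, 12) = 1396*(12³ - 1*20) = 1396*(1728 - 20) = 1396*1708 = 2384368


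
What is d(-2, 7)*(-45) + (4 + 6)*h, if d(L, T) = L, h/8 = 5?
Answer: 490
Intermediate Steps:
h = 40 (h = 8*5 = 40)
d(-2, 7)*(-45) + (4 + 6)*h = -2*(-45) + (4 + 6)*40 = 90 + 10*40 = 90 + 400 = 490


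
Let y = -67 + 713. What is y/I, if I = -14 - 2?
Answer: -323/8 ≈ -40.375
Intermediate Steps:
I = -16
y = 646
y/I = 646/(-16) = -1/16*646 = -323/8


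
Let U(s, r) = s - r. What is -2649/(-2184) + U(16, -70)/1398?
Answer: 648521/508872 ≈ 1.2744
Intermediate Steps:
-2649/(-2184) + U(16, -70)/1398 = -2649/(-2184) + (16 - 1*(-70))/1398 = -2649*(-1/2184) + (16 + 70)*(1/1398) = 883/728 + 86*(1/1398) = 883/728 + 43/699 = 648521/508872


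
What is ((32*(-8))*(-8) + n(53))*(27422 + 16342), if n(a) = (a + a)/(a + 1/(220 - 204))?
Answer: 25389655424/283 ≈ 8.9716e+7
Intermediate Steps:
n(a) = 2*a/(1/16 + a) (n(a) = (2*a)/(a + 1/16) = (2*a)/(1/16 + a) = 2*a/(1/16 + a))
((32*(-8))*(-8) + n(53))*(27422 + 16342) = ((32*(-8))*(-8) + 32*53/(1 + 16*53))*(27422 + 16342) = (-256*(-8) + 32*53/(1 + 848))*43764 = (2048 + 32*53/849)*43764 = (2048 + 32*53*(1/849))*43764 = (2048 + 1696/849)*43764 = (1740448/849)*43764 = 25389655424/283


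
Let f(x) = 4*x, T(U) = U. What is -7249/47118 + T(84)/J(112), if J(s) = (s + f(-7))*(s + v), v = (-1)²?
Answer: -772019/5324334 ≈ -0.14500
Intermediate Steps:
v = 1
J(s) = (1 + s)*(-28 + s) (J(s) = (s + 4*(-7))*(s + 1) = (s - 28)*(1 + s) = (-28 + s)*(1 + s) = (1 + s)*(-28 + s))
-7249/47118 + T(84)/J(112) = -7249/47118 + 84/(-28 + 112² - 27*112) = -7249*1/47118 + 84/(-28 + 12544 - 3024) = -7249/47118 + 84/9492 = -7249/47118 + 84*(1/9492) = -7249/47118 + 1/113 = -772019/5324334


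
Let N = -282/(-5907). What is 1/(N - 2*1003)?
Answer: -1969/3949720 ≈ -0.00049852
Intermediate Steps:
N = 94/1969 (N = -282*(-1/5907) = 94/1969 ≈ 0.047740)
1/(N - 2*1003) = 1/(94/1969 - 2*1003) = 1/(94/1969 - 2006) = 1/(-3949720/1969) = -1969/3949720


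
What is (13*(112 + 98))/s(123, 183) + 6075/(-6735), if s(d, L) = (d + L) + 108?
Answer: 176350/30981 ≈ 5.6922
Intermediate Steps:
s(d, L) = 108 + L + d (s(d, L) = (L + d) + 108 = 108 + L + d)
(13*(112 + 98))/s(123, 183) + 6075/(-6735) = (13*(112 + 98))/(108 + 183 + 123) + 6075/(-6735) = (13*210)/414 + 6075*(-1/6735) = 2730*(1/414) - 405/449 = 455/69 - 405/449 = 176350/30981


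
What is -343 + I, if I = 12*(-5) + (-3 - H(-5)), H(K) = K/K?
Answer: -407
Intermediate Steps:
H(K) = 1
I = -64 (I = 12*(-5) + (-3 - 1*1) = -60 + (-3 - 1) = -60 - 4 = -64)
-343 + I = -343 - 64 = -407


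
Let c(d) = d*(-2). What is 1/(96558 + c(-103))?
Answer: 1/96764 ≈ 1.0334e-5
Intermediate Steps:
c(d) = -2*d
1/(96558 + c(-103)) = 1/(96558 - 2*(-103)) = 1/(96558 + 206) = 1/96764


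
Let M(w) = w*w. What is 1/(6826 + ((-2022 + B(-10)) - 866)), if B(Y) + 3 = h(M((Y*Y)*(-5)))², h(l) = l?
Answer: 1/62500003935 ≈ 1.6000e-11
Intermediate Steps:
M(w) = w²
B(Y) = -3 + 625*Y⁸ (B(Y) = -3 + (((Y*Y)*(-5))²)² = -3 + ((Y²*(-5))²)² = -3 + ((-5*Y²)²)² = -3 + (25*Y⁴)² = -3 + 625*Y⁸)
1/(6826 + ((-2022 + B(-10)) - 866)) = 1/(6826 + ((-2022 + (-3 + 625*(-10)⁸)) - 866)) = 1/(6826 + ((-2022 + (-3 + 625*100000000)) - 866)) = 1/(6826 + ((-2022 + (-3 + 62500000000)) - 866)) = 1/(6826 + ((-2022 + 62499999997) - 866)) = 1/(6826 + (62499997975 - 866)) = 1/(6826 + 62499997109) = 1/62500003935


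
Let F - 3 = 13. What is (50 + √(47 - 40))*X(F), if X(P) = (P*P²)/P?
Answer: 12800 + 256*√7 ≈ 13477.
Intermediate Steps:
F = 16 (F = 3 + 13 = 16)
X(P) = P² (X(P) = P³/P = P²)
(50 + √(47 - 40))*X(F) = (50 + √(47 - 40))*16² = (50 + √7)*256 = 12800 + 256*√7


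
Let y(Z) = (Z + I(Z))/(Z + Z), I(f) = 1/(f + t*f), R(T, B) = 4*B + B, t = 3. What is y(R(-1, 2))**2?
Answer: 160801/640000 ≈ 0.25125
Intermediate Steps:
R(T, B) = 5*B
I(f) = 1/(4*f) (I(f) = 1/(f + 3*f) = 1/(4*f))
y(Z) = (Z + 1/(4*Z))/(2*Z) (y(Z) = (Z + 1/(4*Z))/(Z + Z) = (Z + 1/(4*Z))/((2*Z)) = (Z + 1/(4*Z))*(1/(2*Z)) = (Z + 1/(4*Z))/(2*Z))
y(R(-1, 2))**2 = (1/2 + 1/(8*(5*2)**2))**2 = (1/2 + (1/8)/10**2)**2 = (1/2 + (1/8)*(1/100))**2 = (1/2 + 1/800)**2 = (401/800)**2 = 160801/640000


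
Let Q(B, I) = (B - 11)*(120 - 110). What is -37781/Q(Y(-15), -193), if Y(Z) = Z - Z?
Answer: 37781/110 ≈ 343.46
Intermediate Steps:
Y(Z) = 0
Q(B, I) = -110 + 10*B (Q(B, I) = (-11 + B)*10 = -110 + 10*B)
-37781/Q(Y(-15), -193) = -37781/(-110 + 10*0) = -37781/(-110 + 0) = -37781/(-110) = -37781*(-1/110) = 37781/110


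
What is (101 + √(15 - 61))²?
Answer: (101 + I*√46)² ≈ 10155.0 + 1370.0*I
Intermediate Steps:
(101 + √(15 - 61))² = (101 + √(-46))² = (101 + I*√46)²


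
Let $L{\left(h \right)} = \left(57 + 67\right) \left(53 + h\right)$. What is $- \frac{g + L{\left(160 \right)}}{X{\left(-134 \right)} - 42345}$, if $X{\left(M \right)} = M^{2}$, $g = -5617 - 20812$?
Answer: $- \frac{17}{24389} \approx -0.00069704$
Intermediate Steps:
$g = -26429$ ($g = -5617 - 20812 = -26429$)
$L{\left(h \right)} = 6572 + 124 h$ ($L{\left(h \right)} = 124 \left(53 + h\right) = 6572 + 124 h$)
$- \frac{g + L{\left(160 \right)}}{X{\left(-134 \right)} - 42345} = - \frac{-26429 + \left(6572 + 124 \cdot 160\right)}{\left(-134\right)^{2} - 42345} = - \frac{-26429 + \left(6572 + 19840\right)}{17956 - 42345} = - \frac{-26429 + 26412}{-24389} = - \frac{\left(-17\right) \left(-1\right)}{24389} = \left(-1\right) \frac{17}{24389} = - \frac{17}{24389}$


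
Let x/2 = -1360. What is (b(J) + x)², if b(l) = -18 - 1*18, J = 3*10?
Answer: 7595536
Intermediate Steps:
J = 30
x = -2720 (x = 2*(-1360) = -2720)
b(l) = -36 (b(l) = -18 - 18 = -36)
(b(J) + x)² = (-36 - 2720)² = (-2756)² = 7595536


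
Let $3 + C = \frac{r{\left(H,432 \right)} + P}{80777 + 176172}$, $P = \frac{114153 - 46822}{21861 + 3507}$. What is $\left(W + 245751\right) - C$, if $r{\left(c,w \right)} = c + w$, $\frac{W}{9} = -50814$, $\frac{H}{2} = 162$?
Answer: $- \frac{1379086027634243}{6518282232} \approx -2.1157 \cdot 10^{5}$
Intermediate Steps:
$H = 324$ ($H = 2 \cdot 162 = 324$)
$P = \frac{67331}{25368} \approx 2.6542$
$W = -457326$ ($W = 9 \left(-50814\right) = -457326$)
$C = - \frac{19535601157}{6518282232}$ ($C = -3 + \frac{\left(324 + 432\right) + \frac{67331}{25368}}{80777 + 176172} = -3 + \frac{756 + \frac{67331}{25368}}{256949} = -3 + \frac{19245539}{25368} \cdot \frac{1}{256949} = -3 + \frac{19245539}{6518282232} = - \frac{19535601157}{6518282232} \approx -2.997$)
$\left(W + 245751\right) - C = \left(-457326 + 245751\right) - - \frac{19535601157}{6518282232} = -211575 + \frac{19535601157}{6518282232} = - \frac{1379086027634243}{6518282232}$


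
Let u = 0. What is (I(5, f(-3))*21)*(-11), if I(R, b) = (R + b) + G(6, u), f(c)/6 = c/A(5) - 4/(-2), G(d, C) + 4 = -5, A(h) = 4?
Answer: -1617/2 ≈ -808.50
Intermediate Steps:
G(d, C) = -9 (G(d, C) = -4 - 5 = -9)
f(c) = 12 + 3*c/2 (f(c) = 6*(c/4 - 4/(-2)) = 6*(c*(¼) - 4*(-½)) = 6*(c/4 + 2) = 6*(2 + c/4) = 12 + 3*c/2)
I(R, b) = -9 + R + b (I(R, b) = (R + b) - 9 = -9 + R + b)
(I(5, f(-3))*21)*(-11) = ((-9 + 5 + (12 + (3/2)*(-3)))*21)*(-11) = ((-9 + 5 + (12 - 9/2))*21)*(-11) = ((-9 + 5 + 15/2)*21)*(-11) = ((7/2)*21)*(-11) = (147/2)*(-11) = -1617/2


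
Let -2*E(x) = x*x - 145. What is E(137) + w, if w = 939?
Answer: -8373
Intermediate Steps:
E(x) = 145/2 - x²/2 (E(x) = -(x*x - 145)/2 = -(x² - 145)/2 = -(-145 + x²)/2 = 145/2 - x²/2)
E(137) + w = (145/2 - ½*137²) + 939 = (145/2 - ½*18769) + 939 = (145/2 - 18769/2) + 939 = -9312 + 939 = -8373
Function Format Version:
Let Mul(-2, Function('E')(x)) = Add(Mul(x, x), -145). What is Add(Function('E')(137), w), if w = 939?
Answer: -8373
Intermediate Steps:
Function('E')(x) = Add(Rational(145, 2), Mul(Rational(-1, 2), Pow(x, 2))) (Function('E')(x) = Mul(Rational(-1, 2), Add(Mul(x, x), -145)) = Mul(Rational(-1, 2), Add(Pow(x, 2), -145)) = Mul(Rational(-1, 2), Add(-145, Pow(x, 2))) = Add(Rational(145, 2), Mul(Rational(-1, 2), Pow(x, 2))))
Add(Function('E')(137), w) = Add(Add(Rational(145, 2), Mul(Rational(-1, 2), Pow(137, 2))), 939) = Add(Add(Rational(145, 2), Mul(Rational(-1, 2), 18769)), 939) = Add(Add(Rational(145, 2), Rational(-18769, 2)), 939) = Add(-9312, 939) = -8373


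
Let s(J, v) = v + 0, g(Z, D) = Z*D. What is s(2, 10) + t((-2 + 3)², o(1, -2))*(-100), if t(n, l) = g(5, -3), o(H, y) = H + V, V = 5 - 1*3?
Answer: 1510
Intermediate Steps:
V = 2 (V = 5 - 3 = 2)
o(H, y) = 2 + H (o(H, y) = H + 2 = 2 + H)
g(Z, D) = D*Z
t(n, l) = -15 (t(n, l) = -3*5 = -15)
s(J, v) = v
s(2, 10) + t((-2 + 3)², o(1, -2))*(-100) = 10 - 15*(-100) = 10 + 1500 = 1510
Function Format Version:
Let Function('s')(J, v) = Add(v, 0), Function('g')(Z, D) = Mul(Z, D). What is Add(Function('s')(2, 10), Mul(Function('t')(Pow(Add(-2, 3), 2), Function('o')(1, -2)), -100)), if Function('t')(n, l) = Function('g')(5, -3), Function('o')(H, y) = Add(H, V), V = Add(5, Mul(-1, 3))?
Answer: 1510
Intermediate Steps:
V = 2 (V = Add(5, -3) = 2)
Function('o')(H, y) = Add(2, H) (Function('o')(H, y) = Add(H, 2) = Add(2, H))
Function('g')(Z, D) = Mul(D, Z)
Function('t')(n, l) = -15 (Function('t')(n, l) = Mul(-3, 5) = -15)
Function('s')(J, v) = v
Add(Function('s')(2, 10), Mul(Function('t')(Pow(Add(-2, 3), 2), Function('o')(1, -2)), -100)) = Add(10, Mul(-15, -100)) = Add(10, 1500) = 1510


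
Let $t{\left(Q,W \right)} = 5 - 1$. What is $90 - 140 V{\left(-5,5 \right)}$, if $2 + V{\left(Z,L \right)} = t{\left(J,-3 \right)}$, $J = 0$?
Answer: $-190$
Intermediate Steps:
$t{\left(Q,W \right)} = 4$ ($t{\left(Q,W \right)} = 5 - 1 = 4$)
$V{\left(Z,L \right)} = 2$ ($V{\left(Z,L \right)} = -2 + 4 = 2$)
$90 - 140 V{\left(-5,5 \right)} = 90 - 280 = -190$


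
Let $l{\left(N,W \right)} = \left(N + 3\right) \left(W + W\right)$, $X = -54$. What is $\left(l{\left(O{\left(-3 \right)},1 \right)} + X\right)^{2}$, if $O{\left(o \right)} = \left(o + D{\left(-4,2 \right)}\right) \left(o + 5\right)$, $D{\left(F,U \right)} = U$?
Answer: $2704$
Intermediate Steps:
$O{\left(o \right)} = \left(2 + o\right) \left(5 + o\right)$ ($O{\left(o \right)} = \left(o + 2\right) \left(o + 5\right) = \left(2 + o\right) \left(5 + o\right)$)
$l{\left(N,W \right)} = 2 W \left(3 + N\right)$ ($l{\left(N,W \right)} = \left(3 + N\right) 2 W = 2 W \left(3 + N\right)$)
$\left(l{\left(O{\left(-3 \right)},1 \right)} + X\right)^{2} = \left(2 \cdot 1 \left(3 + \left(10 + \left(-3\right)^{2} + 7 \left(-3\right)\right)\right) - 54\right)^{2} = \left(2 \cdot 1 \left(3 + \left(10 + 9 - 21\right)\right) - 54\right)^{2} = \left(2 \cdot 1 \left(3 - 2\right) - 54\right)^{2} = \left(2 \cdot 1 \cdot 1 - 54\right)^{2} = \left(2 - 54\right)^{2} = \left(-52\right)^{2} = 2704$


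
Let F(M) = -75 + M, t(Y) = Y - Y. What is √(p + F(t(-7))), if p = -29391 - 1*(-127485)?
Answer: 3*√10891 ≈ 313.08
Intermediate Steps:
t(Y) = 0
p = 98094 (p = -29391 + 127485 = 98094)
√(p + F(t(-7))) = √(98094 + (-75 + 0)) = √(98094 - 75) = √98019 = 3*√10891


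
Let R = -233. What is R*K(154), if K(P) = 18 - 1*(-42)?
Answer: -13980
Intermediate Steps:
K(P) = 60 (K(P) = 18 + 42 = 60)
R*K(154) = -233*60 = -13980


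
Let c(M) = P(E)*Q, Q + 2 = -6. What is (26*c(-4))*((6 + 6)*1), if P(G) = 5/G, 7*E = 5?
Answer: -17472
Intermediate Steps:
E = 5/7 (E = (1/7)*5 = 5/7 ≈ 0.71429)
Q = -8 (Q = -2 - 6 = -8)
c(M) = -56 (c(M) = (5/(5/7))*(-8) = (5*(7/5))*(-8) = 7*(-8) = -56)
(26*c(-4))*((6 + 6)*1) = (26*(-56))*((6 + 6)*1) = -17472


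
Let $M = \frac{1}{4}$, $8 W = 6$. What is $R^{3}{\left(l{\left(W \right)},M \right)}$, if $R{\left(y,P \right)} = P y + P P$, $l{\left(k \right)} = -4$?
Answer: $- \frac{3375}{4096} \approx -0.82397$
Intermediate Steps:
$W = \frac{3}{4}$ ($W = \frac{1}{8} \cdot 6 = \frac{3}{4} \approx 0.75$)
$M = \frac{1}{4} \approx 0.25$
$R{\left(y,P \right)} = P^{2} + P y$ ($R{\left(y,P \right)} = P y + P^{2} = P^{2} + P y$)
$R^{3}{\left(l{\left(W \right)},M \right)} = \left(\frac{\frac{1}{4} - 4}{4}\right)^{3} = \left(\frac{1}{4} \left(- \frac{15}{4}\right)\right)^{3} = \left(- \frac{15}{16}\right)^{3} = - \frac{3375}{4096}$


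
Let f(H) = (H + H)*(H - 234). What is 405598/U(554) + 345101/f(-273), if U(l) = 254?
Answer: 56183052605/35156394 ≈ 1598.1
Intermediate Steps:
f(H) = 2*H*(-234 + H) (f(H) = (2*H)*(-234 + H) = 2*H*(-234 + H))
405598/U(554) + 345101/f(-273) = 405598/254 + 345101/((2*(-273)*(-234 - 273))) = 405598*(1/254) + 345101/((2*(-273)*(-507))) = 202799/127 + 345101/276822 = 56183052605/35156394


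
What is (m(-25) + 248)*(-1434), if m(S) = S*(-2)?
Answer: -427332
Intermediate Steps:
m(S) = -2*S
(m(-25) + 248)*(-1434) = (-2*(-25) + 248)*(-1434) = (50 + 248)*(-1434) = 298*(-1434) = -427332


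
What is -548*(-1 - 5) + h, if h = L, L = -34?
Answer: 3254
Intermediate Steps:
h = -34
-548*(-1 - 5) + h = -548*(-1 - 5) - 34 = -548*(-6) - 34 = -137*(-24) - 34 = 3288 - 34 = 3254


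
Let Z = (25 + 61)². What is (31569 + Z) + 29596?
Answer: 68561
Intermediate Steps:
Z = 7396 (Z = 86² = 7396)
(31569 + Z) + 29596 = (31569 + 7396) + 29596 = 38965 + 29596 = 68561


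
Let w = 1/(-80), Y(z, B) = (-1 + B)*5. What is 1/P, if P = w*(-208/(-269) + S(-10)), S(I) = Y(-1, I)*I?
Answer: -10760/74079 ≈ -0.14525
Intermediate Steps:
Y(z, B) = -5 + 5*B
w = -1/80 ≈ -0.012500
S(I) = I*(-5 + 5*I) (S(I) = (-5 + 5*I)*I = I*(-5 + 5*I))
P = -74079/10760 (P = -(-208/(-269) + 5*(-10)*(-1 - 10))/80 = -(-208*(-1/269) + 5*(-10)*(-11))/80 = -(208/269 + 550)/80 = -1/80*148158/269 = -74079/10760 ≈ -6.8847)
1/P = 1/(-74079/10760) = -10760/74079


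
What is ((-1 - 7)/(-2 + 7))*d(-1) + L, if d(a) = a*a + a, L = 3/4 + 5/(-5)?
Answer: -1/4 ≈ -0.25000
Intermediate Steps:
L = -1/4 (L = 3*(1/4) + 5*(-1/5) = 3/4 - 1 = -1/4 ≈ -0.25000)
d(a) = a + a**2 (d(a) = a**2 + a = a + a**2)
((-1 - 7)/(-2 + 7))*d(-1) + L = ((-1 - 7)/(-2 + 7))*(-(1 - 1)) - 1/4 = (-8/5)*(-1*0) - 1/4 = -8*1/5*0 - 1/4 = -8/5*0 - 1/4 = 0 - 1/4 = -1/4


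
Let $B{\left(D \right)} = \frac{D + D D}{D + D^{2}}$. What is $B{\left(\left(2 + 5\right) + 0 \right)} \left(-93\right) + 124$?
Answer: $31$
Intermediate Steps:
$B{\left(D \right)} = 1$ ($B{\left(D \right)} = \frac{D + D^{2}}{D + D^{2}} = 1$)
$B{\left(\left(2 + 5\right) + 0 \right)} \left(-93\right) + 124 = 1 \left(-93\right) + 124 = -93 + 124 = 31$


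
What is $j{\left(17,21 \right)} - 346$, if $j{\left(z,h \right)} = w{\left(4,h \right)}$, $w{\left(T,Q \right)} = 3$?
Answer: $-343$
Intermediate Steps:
$j{\left(z,h \right)} = 3$
$j{\left(17,21 \right)} - 346 = 3 - 346 = -343$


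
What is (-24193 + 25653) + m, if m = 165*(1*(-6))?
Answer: 470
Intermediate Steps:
m = -990 (m = 165*(-6) = -990)
(-24193 + 25653) + m = (-24193 + 25653) - 990 = 1460 - 990 = 470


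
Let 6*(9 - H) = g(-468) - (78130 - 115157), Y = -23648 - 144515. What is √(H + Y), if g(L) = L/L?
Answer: 4*I*√98058/3 ≈ 417.52*I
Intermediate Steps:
g(L) = 1
Y = -168163
H = -18487/3 (H = 9 - (1 - (78130 - 115157))/6 = 9 - (1 - 1*(-37027))/6 = 9 - (1 + 37027)/6 = 9 - ⅙*37028 = 9 - 18514/3 = -18487/3 ≈ -6162.3)
√(H + Y) = √(-18487/3 - 168163) = √(-522976/3) = 4*I*√98058/3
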